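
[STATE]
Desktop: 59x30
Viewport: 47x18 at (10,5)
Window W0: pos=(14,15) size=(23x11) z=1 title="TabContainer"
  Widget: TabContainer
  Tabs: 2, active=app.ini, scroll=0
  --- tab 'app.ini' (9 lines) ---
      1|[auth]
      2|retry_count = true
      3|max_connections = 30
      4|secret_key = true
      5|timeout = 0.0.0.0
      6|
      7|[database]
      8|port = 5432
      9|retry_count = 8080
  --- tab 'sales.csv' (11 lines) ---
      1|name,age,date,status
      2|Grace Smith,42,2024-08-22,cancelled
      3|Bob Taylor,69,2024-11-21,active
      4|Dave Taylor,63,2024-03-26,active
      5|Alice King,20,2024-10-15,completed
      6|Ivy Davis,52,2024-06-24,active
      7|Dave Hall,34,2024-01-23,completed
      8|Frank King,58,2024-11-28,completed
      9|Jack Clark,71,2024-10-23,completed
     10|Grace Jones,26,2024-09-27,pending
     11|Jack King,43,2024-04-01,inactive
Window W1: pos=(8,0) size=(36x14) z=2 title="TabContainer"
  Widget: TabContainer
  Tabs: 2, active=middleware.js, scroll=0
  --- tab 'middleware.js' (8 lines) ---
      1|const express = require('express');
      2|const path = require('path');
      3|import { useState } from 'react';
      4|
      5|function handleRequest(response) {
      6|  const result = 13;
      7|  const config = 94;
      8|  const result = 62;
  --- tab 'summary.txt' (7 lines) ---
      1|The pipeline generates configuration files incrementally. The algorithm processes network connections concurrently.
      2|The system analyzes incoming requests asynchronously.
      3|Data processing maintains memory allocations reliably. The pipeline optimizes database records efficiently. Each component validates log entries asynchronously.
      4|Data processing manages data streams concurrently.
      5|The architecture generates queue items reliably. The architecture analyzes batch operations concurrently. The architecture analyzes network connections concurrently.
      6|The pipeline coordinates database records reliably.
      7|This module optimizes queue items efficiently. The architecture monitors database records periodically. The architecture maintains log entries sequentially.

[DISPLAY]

onst express = require('express')┃             
onst path = require('path');     ┃             
mport { useState } from 'react'; ┃             
                                 ┃             
unction handleRequest(response) {┃             
 const result = 13;              ┃             
 const config = 94;              ┃             
 const result = 62;              ┃             
━━━━━━━━━━━━━━━━━━━━━━━━━━━━━━━━━┛             
                                               
    ┏━━━━━━━━━━━━━━━━━━━━━┓                    
    ┃ TabContainer        ┃                    
    ┠─────────────────────┨                    
    ┃[app.ini]│ sales.csv ┃                    
    ┃─────────────────────┃                    
    ┃[auth]               ┃                    
    ┃retry_count = true   ┃                    
    ┃max_connections = 30 ┃                    


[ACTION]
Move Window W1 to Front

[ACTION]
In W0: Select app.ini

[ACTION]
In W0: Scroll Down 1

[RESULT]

onst express = require('express')┃             
onst path = require('path');     ┃             
mport { useState } from 'react'; ┃             
                                 ┃             
unction handleRequest(response) {┃             
 const result = 13;              ┃             
 const config = 94;              ┃             
 const result = 62;              ┃             
━━━━━━━━━━━━━━━━━━━━━━━━━━━━━━━━━┛             
                                               
    ┏━━━━━━━━━━━━━━━━━━━━━┓                    
    ┃ TabContainer        ┃                    
    ┠─────────────────────┨                    
    ┃[app.ini]│ sales.csv ┃                    
    ┃─────────────────────┃                    
    ┃retry_count = true   ┃                    
    ┃max_connections = 30 ┃                    
    ┃secret_key = true    ┃                    


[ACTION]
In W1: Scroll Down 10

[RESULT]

 const result = 62;              ┃             
                                 ┃             
                                 ┃             
                                 ┃             
                                 ┃             
                                 ┃             
                                 ┃             
                                 ┃             
━━━━━━━━━━━━━━━━━━━━━━━━━━━━━━━━━┛             
                                               
    ┏━━━━━━━━━━━━━━━━━━━━━┓                    
    ┃ TabContainer        ┃                    
    ┠─────────────────────┨                    
    ┃[app.ini]│ sales.csv ┃                    
    ┃─────────────────────┃                    
    ┃retry_count = true   ┃                    
    ┃max_connections = 30 ┃                    
    ┃secret_key = true    ┃                    


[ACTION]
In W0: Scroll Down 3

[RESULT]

 const result = 62;              ┃             
                                 ┃             
                                 ┃             
                                 ┃             
                                 ┃             
                                 ┃             
                                 ┃             
                                 ┃             
━━━━━━━━━━━━━━━━━━━━━━━━━━━━━━━━━┛             
                                               
    ┏━━━━━━━━━━━━━━━━━━━━━┓                    
    ┃ TabContainer        ┃                    
    ┠─────────────────────┨                    
    ┃[app.ini]│ sales.csv ┃                    
    ┃─────────────────────┃                    
    ┃timeout = 0.0.0.0    ┃                    
    ┃                     ┃                    
    ┃[database]           ┃                    


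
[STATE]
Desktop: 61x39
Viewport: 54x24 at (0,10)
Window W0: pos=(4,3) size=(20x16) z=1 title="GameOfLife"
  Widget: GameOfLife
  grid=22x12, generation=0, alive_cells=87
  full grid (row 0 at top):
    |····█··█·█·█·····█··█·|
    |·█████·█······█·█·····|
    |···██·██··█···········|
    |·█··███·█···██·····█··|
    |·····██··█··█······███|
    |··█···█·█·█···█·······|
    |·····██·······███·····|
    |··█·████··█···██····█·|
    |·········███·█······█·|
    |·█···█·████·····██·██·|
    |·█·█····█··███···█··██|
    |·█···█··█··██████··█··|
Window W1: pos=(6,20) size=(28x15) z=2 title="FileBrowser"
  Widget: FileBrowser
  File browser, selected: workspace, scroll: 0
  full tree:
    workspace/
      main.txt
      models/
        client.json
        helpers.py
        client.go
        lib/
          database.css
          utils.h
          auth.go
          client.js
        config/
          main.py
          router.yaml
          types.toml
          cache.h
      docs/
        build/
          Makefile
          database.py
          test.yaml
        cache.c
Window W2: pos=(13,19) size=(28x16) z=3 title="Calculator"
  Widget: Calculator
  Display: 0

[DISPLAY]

    ┃··███·█···██·····█┃                              
    ┃···██··█··█······█┃                              
    ┃█···█·█·█···█·····┃                              
    ┃···██·······███···┃                              
    ┃█·████··█···██····┃                              
    ┃·······███·█······┃                              
    ┃···█·████·····██·█┃                              
    ┃·█····█··███···█··┃                              
    ┗━━━━━━━━━━━━━━━━━━┛                              
             ┏━━━━━━━━━━━━━━━━━━━━━━━━━━┓             
      ┏━━━━━━┃ Calculator               ┃             
      ┃ FileB┠──────────────────────────┨             
      ┠──────┃                         0┃             
      ┃> [-] ┃┌───┬───┬───┬───┐         ┃             
      ┃    ma┃│ 7 │ 8 │ 9 │ ÷ │         ┃             
      ┃    [+┃├───┼───┼───┼───┤         ┃             
      ┃    [+┃│ 4 │ 5 │ 6 │ × │         ┃             
      ┃      ┃├───┼───┼───┼───┤         ┃             
      ┃      ┃│ 1 │ 2 │ 3 │ - │         ┃             
      ┃      ┃├───┼───┼───┼───┤         ┃             
      ┃      ┃│ 0 │ . │ = │ + │         ┃             
      ┃      ┃├───┼───┼───┼───┤         ┃             
      ┃      ┃│ C │ MC│ MR│ M+│         ┃             
      ┃      ┃└───┴───┴───┴───┘         ┃             


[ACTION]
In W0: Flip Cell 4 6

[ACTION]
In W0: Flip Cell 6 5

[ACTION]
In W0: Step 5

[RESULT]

    ┃█·█·█·███··██····█┃                              
    ┃█···█···█····██·█·┃                              
    ┃····███···██·██··█┃                              
    ┃·██·██·██·····██··┃                              
    ┃··██·····████··█··┃                              
    ┃··██····█·██···█··┃                              
    ┃·█······█·········┃                              
    ┃··█···█··········█┃                              
    ┗━━━━━━━━━━━━━━━━━━┛                              
             ┏━━━━━━━━━━━━━━━━━━━━━━━━━━┓             
      ┏━━━━━━┃ Calculator               ┃             
      ┃ FileB┠──────────────────────────┨             
      ┠──────┃                         0┃             
      ┃> [-] ┃┌───┬───┬───┬───┐         ┃             
      ┃    ma┃│ 7 │ 8 │ 9 │ ÷ │         ┃             
      ┃    [+┃├───┼───┼───┼───┤         ┃             
      ┃    [+┃│ 4 │ 5 │ 6 │ × │         ┃             
      ┃      ┃├───┼───┼───┼───┤         ┃             
      ┃      ┃│ 1 │ 2 │ 3 │ - │         ┃             
      ┃      ┃├───┼───┼───┼───┤         ┃             
      ┃      ┃│ 0 │ . │ = │ + │         ┃             
      ┃      ┃├───┼───┼───┼───┤         ┃             
      ┃      ┃│ C │ MC│ MR│ M+│         ┃             
      ┃      ┃└───┴───┴───┴───┘         ┃             


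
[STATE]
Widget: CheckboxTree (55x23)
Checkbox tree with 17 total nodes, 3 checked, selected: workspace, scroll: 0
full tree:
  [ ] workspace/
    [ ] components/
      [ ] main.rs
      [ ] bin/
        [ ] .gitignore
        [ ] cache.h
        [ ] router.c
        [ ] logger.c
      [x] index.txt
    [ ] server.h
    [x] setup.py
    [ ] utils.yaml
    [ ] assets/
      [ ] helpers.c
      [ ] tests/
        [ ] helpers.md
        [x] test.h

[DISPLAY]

>[-] workspace/                                        
   [-] components/                                     
     [ ] main.rs                                       
     [ ] bin/                                          
       [ ] .gitignore                                  
       [ ] cache.h                                     
       [ ] router.c                                    
       [ ] logger.c                                    
     [x] index.txt                                     
   [ ] server.h                                        
   [x] setup.py                                        
   [ ] utils.yaml                                      
   [-] assets/                                         
     [ ] helpers.c                                     
     [-] tests/                                        
       [ ] helpers.md                                  
       [x] test.h                                      
                                                       
                                                       
                                                       
                                                       
                                                       
                                                       


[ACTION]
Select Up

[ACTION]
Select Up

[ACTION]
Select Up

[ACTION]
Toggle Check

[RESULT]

>[x] workspace/                                        
   [x] components/                                     
     [x] main.rs                                       
     [x] bin/                                          
       [x] .gitignore                                  
       [x] cache.h                                     
       [x] router.c                                    
       [x] logger.c                                    
     [x] index.txt                                     
   [x] server.h                                        
   [x] setup.py                                        
   [x] utils.yaml                                      
   [x] assets/                                         
     [x] helpers.c                                     
     [x] tests/                                        
       [x] helpers.md                                  
       [x] test.h                                      
                                                       
                                                       
                                                       
                                                       
                                                       
                                                       


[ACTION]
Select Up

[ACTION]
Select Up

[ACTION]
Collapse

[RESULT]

>[x] workspace/                                        
                                                       
                                                       
                                                       
                                                       
                                                       
                                                       
                                                       
                                                       
                                                       
                                                       
                                                       
                                                       
                                                       
                                                       
                                                       
                                                       
                                                       
                                                       
                                                       
                                                       
                                                       
                                                       


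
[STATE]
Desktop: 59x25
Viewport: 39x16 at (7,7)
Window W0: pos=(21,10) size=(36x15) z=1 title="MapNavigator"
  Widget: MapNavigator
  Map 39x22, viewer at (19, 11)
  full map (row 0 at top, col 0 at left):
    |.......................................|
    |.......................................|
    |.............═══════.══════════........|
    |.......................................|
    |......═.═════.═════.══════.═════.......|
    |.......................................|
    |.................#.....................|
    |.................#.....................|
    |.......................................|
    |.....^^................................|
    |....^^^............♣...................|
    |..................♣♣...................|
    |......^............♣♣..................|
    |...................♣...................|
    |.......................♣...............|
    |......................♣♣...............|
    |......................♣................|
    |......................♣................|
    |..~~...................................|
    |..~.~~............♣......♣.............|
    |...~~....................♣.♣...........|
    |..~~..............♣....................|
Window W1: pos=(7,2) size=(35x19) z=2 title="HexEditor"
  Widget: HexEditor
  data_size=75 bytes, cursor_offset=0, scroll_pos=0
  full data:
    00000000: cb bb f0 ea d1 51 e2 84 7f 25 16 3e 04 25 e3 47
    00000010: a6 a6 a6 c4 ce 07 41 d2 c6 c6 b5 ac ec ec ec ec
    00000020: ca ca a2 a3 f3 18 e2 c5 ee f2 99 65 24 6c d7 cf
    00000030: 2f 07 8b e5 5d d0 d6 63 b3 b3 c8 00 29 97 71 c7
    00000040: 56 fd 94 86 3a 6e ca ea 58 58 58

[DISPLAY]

┃00000020  ca ca a2 a3 f3 18 e2 c5┃    
┃00000030  2f 07 8b e5 5d d0 d6 63┃    
┃00000040  56 fd 94 86 3a 6e ca ea┃    
┃                                 ┃━━━━
┃                                 ┃    
┃                                 ┃────
┃                                 ┃....
┃                                 ┃....
┃                                 ┃....
┃                                 ┃....
┃                                 ┃....
┃                                 ┃....
┃                                 ┃....
┗━━━━━━━━━━━━━━━━━━━━━━━━━━━━━━━━━┛....
              ┃.....................♣..
              ┃....................♣♣..


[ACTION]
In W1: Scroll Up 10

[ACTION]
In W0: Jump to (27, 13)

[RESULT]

┃00000020  ca ca a2 a3 f3 18 e2 c5┃    
┃00000030  2f 07 8b e5 5d d0 d6 63┃    
┃00000040  56 fd 94 86 3a 6e ca ea┃    
┃                                 ┃━━━━
┃                                 ┃    
┃                                 ┃────
┃                                 ┃....
┃                                 ┃....
┃                                 ┃....
┃                                 ┃....
┃                                 ┃....
┃                                 ┃....
┃                                 ┃....
┗━━━━━━━━━━━━━━━━━━━━━━━━━━━━━━━━━┛....
              ┃............♣...........
              ┃............♣...........


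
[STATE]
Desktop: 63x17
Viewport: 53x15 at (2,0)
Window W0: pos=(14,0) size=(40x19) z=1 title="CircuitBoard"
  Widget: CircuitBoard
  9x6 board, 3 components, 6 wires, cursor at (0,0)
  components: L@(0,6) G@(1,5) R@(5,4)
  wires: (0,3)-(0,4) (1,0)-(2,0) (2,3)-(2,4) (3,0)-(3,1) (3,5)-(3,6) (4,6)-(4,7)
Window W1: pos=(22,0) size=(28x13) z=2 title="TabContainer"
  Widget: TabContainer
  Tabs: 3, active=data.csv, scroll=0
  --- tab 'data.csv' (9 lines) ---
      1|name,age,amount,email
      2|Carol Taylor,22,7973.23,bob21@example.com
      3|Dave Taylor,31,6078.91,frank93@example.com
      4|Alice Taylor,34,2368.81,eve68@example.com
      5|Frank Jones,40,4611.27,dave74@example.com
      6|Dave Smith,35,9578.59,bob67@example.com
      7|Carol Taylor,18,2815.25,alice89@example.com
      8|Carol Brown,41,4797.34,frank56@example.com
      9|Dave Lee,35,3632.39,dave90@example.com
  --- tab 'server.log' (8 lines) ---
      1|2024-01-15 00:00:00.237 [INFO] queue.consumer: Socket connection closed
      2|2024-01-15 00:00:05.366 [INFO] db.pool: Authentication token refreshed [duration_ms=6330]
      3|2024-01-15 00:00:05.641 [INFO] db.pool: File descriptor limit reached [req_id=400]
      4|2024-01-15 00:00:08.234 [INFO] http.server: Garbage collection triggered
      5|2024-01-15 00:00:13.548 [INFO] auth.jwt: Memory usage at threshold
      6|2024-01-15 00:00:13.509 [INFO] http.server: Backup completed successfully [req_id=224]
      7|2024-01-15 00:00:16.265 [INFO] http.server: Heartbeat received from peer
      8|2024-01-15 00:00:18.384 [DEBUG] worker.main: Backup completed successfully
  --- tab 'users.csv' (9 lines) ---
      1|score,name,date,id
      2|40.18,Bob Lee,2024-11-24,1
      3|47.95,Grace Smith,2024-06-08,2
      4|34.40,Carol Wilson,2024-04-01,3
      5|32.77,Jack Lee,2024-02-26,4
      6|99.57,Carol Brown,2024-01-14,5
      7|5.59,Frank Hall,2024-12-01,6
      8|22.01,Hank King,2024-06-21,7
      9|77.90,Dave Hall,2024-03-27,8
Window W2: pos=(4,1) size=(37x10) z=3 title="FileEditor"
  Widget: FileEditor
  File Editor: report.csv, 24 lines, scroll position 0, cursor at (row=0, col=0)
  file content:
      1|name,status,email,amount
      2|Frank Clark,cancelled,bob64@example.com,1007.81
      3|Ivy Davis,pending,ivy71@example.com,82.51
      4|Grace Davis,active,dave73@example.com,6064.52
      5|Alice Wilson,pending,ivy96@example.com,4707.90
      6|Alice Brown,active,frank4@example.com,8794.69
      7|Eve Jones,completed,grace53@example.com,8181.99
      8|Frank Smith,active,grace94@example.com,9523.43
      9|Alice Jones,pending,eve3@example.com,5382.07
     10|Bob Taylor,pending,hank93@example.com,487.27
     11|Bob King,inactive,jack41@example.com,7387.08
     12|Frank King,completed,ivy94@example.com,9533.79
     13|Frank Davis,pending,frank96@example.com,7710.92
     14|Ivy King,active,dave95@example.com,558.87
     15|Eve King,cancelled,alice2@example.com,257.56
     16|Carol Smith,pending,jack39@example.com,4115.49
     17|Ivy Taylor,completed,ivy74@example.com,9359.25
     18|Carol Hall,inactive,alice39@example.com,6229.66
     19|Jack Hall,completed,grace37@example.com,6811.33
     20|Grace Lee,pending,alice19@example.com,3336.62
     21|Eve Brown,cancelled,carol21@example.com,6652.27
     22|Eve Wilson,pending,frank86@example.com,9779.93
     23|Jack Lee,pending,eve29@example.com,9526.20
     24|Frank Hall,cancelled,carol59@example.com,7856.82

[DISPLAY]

            ┏━━━━━━━┏━━━━━━━━━━━━━━━━━━━━━━━━━━┓━━━┓ 
  ┏━━━━━━━━━━━━━━━━━━━━━━━━━━━━━━━━━━━┓        ┃   ┃ 
  ┃ FileEditor                        ┃────────┨───┨ 
  ┠───────────────────────────────────┨.log │ u┃   ┃ 
  ┃█ame,status,email,amount          ▲┃────────┃   ┃ 
  ┃Frank Clark,cancelled,bob64@exampl█┃ail     ┃   ┃ 
  ┃Ivy Davis,pending,ivy71@example.co░┃73.23,bo┃   ┃ 
  ┃Grace Davis,active,dave73@example.░┃8.91,fra┃   ┃ 
  ┃Alice Wilson,pending,ivy96@example░┃68.81,ev┃   ┃ 
  ┃Alice Brown,active,frank4@example.▼┃1.27,dav┃   ┃ 
  ┗━━━━━━━━━━━━━━━━━━━━━━━━━━━━━━━━━━━┛.59,bob6┃   ┃ 
            ┃       ┃Carol Taylor,18,2815.25,al┃   ┃ 
            ┃4      ┗━━━━━━━━━━━━━━━━━━━━━━━━━━┛   ┃ 
            ┃                                      ┃ 
            ┃5                   R                 ┃ 


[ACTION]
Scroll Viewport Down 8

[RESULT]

  ┃ FileEditor                        ┃────────┨───┨ 
  ┠───────────────────────────────────┨.log │ u┃   ┃ 
  ┃█ame,status,email,amount          ▲┃────────┃   ┃ 
  ┃Frank Clark,cancelled,bob64@exampl█┃ail     ┃   ┃ 
  ┃Ivy Davis,pending,ivy71@example.co░┃73.23,bo┃   ┃ 
  ┃Grace Davis,active,dave73@example.░┃8.91,fra┃   ┃ 
  ┃Alice Wilson,pending,ivy96@example░┃68.81,ev┃   ┃ 
  ┃Alice Brown,active,frank4@example.▼┃1.27,dav┃   ┃ 
  ┗━━━━━━━━━━━━━━━━━━━━━━━━━━━━━━━━━━━┛.59,bob6┃   ┃ 
            ┃       ┃Carol Taylor,18,2815.25,al┃   ┃ 
            ┃4      ┗━━━━━━━━━━━━━━━━━━━━━━━━━━┛   ┃ 
            ┃                                      ┃ 
            ┃5                   R                 ┃ 
            ┃Cursor: (0,0)                         ┃ 
            ┃                                      ┃ 


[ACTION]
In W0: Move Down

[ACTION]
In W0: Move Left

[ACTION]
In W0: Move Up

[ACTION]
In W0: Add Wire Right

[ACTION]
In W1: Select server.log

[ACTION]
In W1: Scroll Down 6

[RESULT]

  ┃ FileEditor                        ┃────────┨───┨ 
  ┠───────────────────────────────────┨.log]│ u┃   ┃ 
  ┃█ame,status,email,amount          ▲┃────────┃   ┃ 
  ┃Frank Clark,cancelled,bob64@exampl█┃6.265 [I┃   ┃ 
  ┃Ivy Davis,pending,ivy71@example.co░┃8.384 [D┃   ┃ 
  ┃Grace Davis,active,dave73@example.░┃        ┃   ┃ 
  ┃Alice Wilson,pending,ivy96@example░┃        ┃   ┃ 
  ┃Alice Brown,active,frank4@example.▼┃        ┃   ┃ 
  ┗━━━━━━━━━━━━━━━━━━━━━━━━━━━━━━━━━━━┛        ┃   ┃ 
            ┃       ┃                          ┃   ┃ 
            ┃4      ┗━━━━━━━━━━━━━━━━━━━━━━━━━━┛   ┃ 
            ┃                                      ┃ 
            ┃5                   R                 ┃ 
            ┃Cursor: (0,0)                         ┃ 
            ┃                                      ┃ 


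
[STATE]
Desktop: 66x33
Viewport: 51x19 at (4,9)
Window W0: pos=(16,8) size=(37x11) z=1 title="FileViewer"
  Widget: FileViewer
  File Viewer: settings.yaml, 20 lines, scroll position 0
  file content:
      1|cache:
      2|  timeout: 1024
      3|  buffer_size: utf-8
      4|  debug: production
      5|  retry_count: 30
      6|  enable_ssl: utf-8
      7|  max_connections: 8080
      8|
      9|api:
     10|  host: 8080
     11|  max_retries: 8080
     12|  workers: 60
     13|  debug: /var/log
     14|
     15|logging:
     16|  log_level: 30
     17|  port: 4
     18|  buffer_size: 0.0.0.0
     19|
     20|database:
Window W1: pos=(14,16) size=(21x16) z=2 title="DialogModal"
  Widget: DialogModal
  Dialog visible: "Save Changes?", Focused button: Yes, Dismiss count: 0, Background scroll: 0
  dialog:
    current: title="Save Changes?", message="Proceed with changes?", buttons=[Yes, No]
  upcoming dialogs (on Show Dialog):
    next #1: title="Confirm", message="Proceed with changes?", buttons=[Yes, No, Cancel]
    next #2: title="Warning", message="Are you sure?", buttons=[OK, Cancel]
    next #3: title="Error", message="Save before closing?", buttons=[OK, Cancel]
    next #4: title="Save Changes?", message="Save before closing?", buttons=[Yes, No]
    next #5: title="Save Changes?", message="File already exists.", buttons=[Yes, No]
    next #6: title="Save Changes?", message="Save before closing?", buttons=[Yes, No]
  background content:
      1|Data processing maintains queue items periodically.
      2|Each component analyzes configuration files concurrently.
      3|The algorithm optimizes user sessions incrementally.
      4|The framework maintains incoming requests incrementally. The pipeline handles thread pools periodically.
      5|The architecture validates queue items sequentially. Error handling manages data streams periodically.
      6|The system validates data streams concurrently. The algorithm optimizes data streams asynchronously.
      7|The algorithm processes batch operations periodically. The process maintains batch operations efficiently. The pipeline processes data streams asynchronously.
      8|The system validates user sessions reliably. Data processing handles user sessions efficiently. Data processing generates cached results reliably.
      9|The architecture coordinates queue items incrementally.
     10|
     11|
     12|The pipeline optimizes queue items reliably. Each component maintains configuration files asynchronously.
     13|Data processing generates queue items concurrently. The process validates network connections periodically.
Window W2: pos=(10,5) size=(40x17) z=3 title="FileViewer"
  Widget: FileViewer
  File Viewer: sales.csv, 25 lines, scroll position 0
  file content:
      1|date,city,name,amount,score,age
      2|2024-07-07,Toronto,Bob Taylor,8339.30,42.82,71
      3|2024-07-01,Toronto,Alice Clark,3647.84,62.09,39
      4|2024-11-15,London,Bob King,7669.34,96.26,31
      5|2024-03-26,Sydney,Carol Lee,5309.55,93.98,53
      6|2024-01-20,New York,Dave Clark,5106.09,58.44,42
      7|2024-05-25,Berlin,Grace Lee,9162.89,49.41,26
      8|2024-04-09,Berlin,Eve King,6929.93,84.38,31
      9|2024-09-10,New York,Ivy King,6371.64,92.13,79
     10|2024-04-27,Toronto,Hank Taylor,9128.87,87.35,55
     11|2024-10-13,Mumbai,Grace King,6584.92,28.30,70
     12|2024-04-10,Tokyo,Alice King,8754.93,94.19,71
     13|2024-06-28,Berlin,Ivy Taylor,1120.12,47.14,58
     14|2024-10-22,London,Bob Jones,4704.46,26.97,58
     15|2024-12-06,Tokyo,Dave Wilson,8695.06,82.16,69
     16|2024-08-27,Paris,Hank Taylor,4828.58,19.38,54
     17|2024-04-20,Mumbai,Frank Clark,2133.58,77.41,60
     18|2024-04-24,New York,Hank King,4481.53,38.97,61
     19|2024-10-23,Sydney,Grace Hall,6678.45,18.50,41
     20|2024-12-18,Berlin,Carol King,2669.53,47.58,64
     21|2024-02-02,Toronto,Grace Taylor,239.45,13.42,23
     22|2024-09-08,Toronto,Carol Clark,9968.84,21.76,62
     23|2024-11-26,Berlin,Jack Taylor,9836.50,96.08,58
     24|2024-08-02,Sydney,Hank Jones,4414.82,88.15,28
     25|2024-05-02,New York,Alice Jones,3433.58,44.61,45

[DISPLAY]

      ┃2024-07-07,Toronto,Bob Taylor,8339.30█┃  ┃  
      ┃2024-07-01,Toronto,Alice Clark,3647.8░┃──┨  
      ┃2024-11-15,London,Bob King,7669.34,96░┃ ▲┃  
      ┃2024-03-26,Sydney,Carol Lee,5309.55,9░┃ █┃  
      ┃2024-01-20,New York,Dave Clark,5106.0░┃ ░┃  
      ┃2024-05-25,Berlin,Grace Lee,9162.89,4░┃ ░┃  
      ┃2024-04-09,Berlin,Eve King,6929.93,84░┃ ░┃  
      ┃2024-09-10,New York,Ivy King,6371.64,░┃ ░┃  
      ┃2024-04-27,Toronto,Hank Taylor,9128.8░┃ ▼┃  
      ┃2024-10-13,Mumbai,Grace King,6584.92,░┃━━┛  
      ┃2024-04-10,Tokyo,Alice King,8754.93,9░┃     
      ┃2024-06-28,Berlin,Ivy Taylor,1120.12,▼┃     
      ┗━━━━━━━━━━━━━━━━━━━━━━━━━━━━━━━━━━━━━━┛     
          ┃Th┌─────────────┐nt┃                    
          ┃Th│Save Changes?│va┃                    
          ┃Th│Proceed with │te┃                    
          ┃Th│  [Yes]  No  │ce┃                    
          ┃Th└─────────────┘te┃                    
          ┃The architecture co┃                    


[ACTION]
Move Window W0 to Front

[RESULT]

      ┃2024-┃ FileViewer                        ┃  
      ┃2024-┠───────────────────────────────────┨  
      ┃2024-┃cache:                            ▲┃  
      ┃2024-┃  timeout: 1024                   █┃  
      ┃2024-┃  buffer_size: utf-8              ░┃  
      ┃2024-┃  debug: production               ░┃  
      ┃2024-┃  retry_count: 30                 ░┃  
      ┃2024-┃  enable_ssl: utf-8               ░┃  
      ┃2024-┃  max_connections: 8080           ▼┃  
      ┃2024-┗━━━━━━━━━━━━━━━━━━━━━━━━━━━━━━━━━━━┛  
      ┃2024-04-10,Tokyo,Alice King,8754.93,9░┃     
      ┃2024-06-28,Berlin,Ivy Taylor,1120.12,▼┃     
      ┗━━━━━━━━━━━━━━━━━━━━━━━━━━━━━━━━━━━━━━┛     
          ┃Th┌─────────────┐nt┃                    
          ┃Th│Save Changes?│va┃                    
          ┃Th│Proceed with │te┃                    
          ┃Th│  [Yes]  No  │ce┃                    
          ┃Th└─────────────┘te┃                    
          ┃The architecture co┃                    


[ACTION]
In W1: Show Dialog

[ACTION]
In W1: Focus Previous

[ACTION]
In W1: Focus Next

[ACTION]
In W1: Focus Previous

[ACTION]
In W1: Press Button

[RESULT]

      ┃2024-┃ FileViewer                        ┃  
      ┃2024-┠───────────────────────────────────┨  
      ┃2024-┃cache:                            ▲┃  
      ┃2024-┃  timeout: 1024                   █┃  
      ┃2024-┃  buffer_size: utf-8              ░┃  
      ┃2024-┃  debug: production               ░┃  
      ┃2024-┃  retry_count: 30                 ░┃  
      ┃2024-┃  enable_ssl: utf-8               ░┃  
      ┃2024-┃  max_connections: 8080           ▼┃  
      ┃2024-┗━━━━━━━━━━━━━━━━━━━━━━━━━━━━━━━━━━━┛  
      ┃2024-04-10,Tokyo,Alice King,8754.93,9░┃     
      ┃2024-06-28,Berlin,Ivy Taylor,1120.12,▼┃     
      ┗━━━━━━━━━━━━━━━━━━━━━━━━━━━━━━━━━━━━━━┛     
          ┃The framework maint┃                    
          ┃The architecture va┃                    
          ┃The system validate┃                    
          ┃The algorithm proce┃                    
          ┃The system validate┃                    
          ┃The architecture co┃                    


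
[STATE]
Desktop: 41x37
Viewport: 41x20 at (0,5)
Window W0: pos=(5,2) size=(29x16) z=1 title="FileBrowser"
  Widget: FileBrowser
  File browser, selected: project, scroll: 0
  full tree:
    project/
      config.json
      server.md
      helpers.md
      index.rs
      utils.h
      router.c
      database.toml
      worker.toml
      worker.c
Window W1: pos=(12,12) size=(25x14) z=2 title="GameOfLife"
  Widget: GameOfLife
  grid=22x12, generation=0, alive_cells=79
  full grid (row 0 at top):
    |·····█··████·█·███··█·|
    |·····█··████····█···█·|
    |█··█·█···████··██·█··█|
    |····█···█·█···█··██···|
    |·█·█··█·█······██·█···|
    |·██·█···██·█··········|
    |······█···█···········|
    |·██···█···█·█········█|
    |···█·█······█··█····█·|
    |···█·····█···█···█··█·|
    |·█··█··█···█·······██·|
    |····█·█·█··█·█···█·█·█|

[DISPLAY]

     ┃> [-] project/             ┃       
     ┃    config.json            ┃       
     ┃    server.md              ┃       
     ┃    helpers.md             ┃       
     ┃    index.rs               ┃       
     ┃    utils.h                ┃       
     ┃    router.c               ┃       
     ┃    da┏━━━━━━━━━━━━━━━━━━━━━━━┓    
     ┃    wo┃ GameOfLife            ┃    
     ┃    wo┠───────────────────────┨    
     ┃      ┃Gen: 0                 ┃    
     ┃      ┃·····█··████····█···█· ┃    
     ┗━━━━━━┃█··█·█···████··██·█··█ ┃    
            ┃····█···█·█···█··██··· ┃    
            ┃·█·█··█·█······██·█··· ┃    
            ┃·██·█···██·█·········· ┃    
            ┃······█···█··········· ┃    
            ┃·██···█···█·█········█ ┃    
            ┃···█·█······█··█····█· ┃    
            ┃···█·····█···█···█··█· ┃    


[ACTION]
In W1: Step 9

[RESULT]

     ┃> [-] project/             ┃       
     ┃    config.json            ┃       
     ┃    server.md              ┃       
     ┃    helpers.md             ┃       
     ┃    index.rs               ┃       
     ┃    utils.h                ┃       
     ┃    router.c               ┃       
     ┃    da┏━━━━━━━━━━━━━━━━━━━━━━━┓    
     ┃    wo┃ GameOfLife            ┃    
     ┃    wo┠───────────────────────┨    
     ┃      ┃Gen: 9                 ┃    
     ┃      ┃···················██· ┃    
     ┗━━━━━━┃···········██········· ┃    
            ┃·███·········█········ ┃    
            ┃··█·█·······███······· ┃    
            ┃···██········██······· ┃    
            ┃···███····█·█········· ┃    
            ┃···█·█·····█·········· ┃    
            ┃··██···██············· ┃    
            ┃··█·····█············· ┃    


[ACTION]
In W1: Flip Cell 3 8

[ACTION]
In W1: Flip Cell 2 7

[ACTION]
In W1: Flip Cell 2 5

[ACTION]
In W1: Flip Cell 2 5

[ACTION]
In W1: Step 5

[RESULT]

     ┃> [-] project/             ┃       
     ┃    config.json            ┃       
     ┃    server.md              ┃       
     ┃    helpers.md             ┃       
     ┃    index.rs               ┃       
     ┃    utils.h                ┃       
     ┃    router.c               ┃       
     ┃    da┏━━━━━━━━━━━━━━━━━━━━━━━┓    
     ┃    wo┃ GameOfLife            ┃    
     ┃    wo┠───────────────────────┨    
     ┃      ┃Gen: 14                ┃    
     ┃      ┃·██················██· ┃    
     ┗━━━━━━┃·█·██·······█········· ┃    
            ┃···██········██······· ┃    
            ┃···██·····█··██······· ┃    
            ┃···██·····█·██········ ┃    
            ┃····█················· ┃    
            ┃·····█··█···█········· ┃    
            ┃····████···█·········· ┃    
            ┃····██··█·█··········· ┃    
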